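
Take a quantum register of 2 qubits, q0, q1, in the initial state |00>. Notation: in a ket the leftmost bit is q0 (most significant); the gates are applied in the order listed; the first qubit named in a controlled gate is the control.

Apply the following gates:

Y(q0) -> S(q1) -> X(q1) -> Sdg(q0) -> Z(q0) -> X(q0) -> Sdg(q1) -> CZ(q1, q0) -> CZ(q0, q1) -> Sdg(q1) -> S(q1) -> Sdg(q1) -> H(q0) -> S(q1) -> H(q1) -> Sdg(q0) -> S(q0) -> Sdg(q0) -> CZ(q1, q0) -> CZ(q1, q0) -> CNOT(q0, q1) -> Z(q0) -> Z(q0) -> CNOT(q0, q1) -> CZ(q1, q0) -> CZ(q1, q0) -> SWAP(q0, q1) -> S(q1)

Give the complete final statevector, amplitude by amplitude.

After the circuit, the state carries amplitude I/2 on |00>, I/2 on |01>, -I/2 on |10>, -I/2 on |11>. Key observation: steps 19-26 multiply out to the identity, so the circuit reduces to the remaining gates.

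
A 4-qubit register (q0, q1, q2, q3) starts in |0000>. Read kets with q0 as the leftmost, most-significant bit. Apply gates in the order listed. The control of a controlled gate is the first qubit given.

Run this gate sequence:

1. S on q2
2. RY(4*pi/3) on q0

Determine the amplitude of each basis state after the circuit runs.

The final amplitudes are -1/2 on |0000>, sqrt(3)/2 on |1000>, and 0 on every other basis state.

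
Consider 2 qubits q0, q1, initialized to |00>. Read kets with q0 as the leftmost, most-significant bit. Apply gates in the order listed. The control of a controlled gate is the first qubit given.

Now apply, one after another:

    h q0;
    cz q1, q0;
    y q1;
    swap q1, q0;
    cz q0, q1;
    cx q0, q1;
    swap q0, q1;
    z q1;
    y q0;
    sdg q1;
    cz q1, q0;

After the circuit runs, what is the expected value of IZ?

The observable IZ averages to -1.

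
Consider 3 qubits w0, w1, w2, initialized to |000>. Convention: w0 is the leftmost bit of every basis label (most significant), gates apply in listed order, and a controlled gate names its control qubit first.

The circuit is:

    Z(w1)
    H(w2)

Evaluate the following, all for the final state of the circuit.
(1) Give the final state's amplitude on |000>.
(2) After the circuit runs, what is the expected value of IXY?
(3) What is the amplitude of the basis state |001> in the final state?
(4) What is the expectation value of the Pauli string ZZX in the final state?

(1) The amplitude on |000> is sqrt(2)/2.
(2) The expectation value of IXY is 0.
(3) |001> carries amplitude sqrt(2)/2 in the final state.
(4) The observable ZZX averages to 1.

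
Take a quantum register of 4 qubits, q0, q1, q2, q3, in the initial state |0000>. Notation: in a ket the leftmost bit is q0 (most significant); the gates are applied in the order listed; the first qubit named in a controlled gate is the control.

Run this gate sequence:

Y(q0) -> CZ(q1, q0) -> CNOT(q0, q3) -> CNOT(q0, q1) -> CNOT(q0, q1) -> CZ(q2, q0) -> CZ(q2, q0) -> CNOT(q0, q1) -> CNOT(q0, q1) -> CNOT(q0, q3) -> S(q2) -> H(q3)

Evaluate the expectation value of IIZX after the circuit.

The observable IIZX averages to 1. Key observation: steps 3-10 multiply out to the identity, so the circuit reduces to the remaining gates.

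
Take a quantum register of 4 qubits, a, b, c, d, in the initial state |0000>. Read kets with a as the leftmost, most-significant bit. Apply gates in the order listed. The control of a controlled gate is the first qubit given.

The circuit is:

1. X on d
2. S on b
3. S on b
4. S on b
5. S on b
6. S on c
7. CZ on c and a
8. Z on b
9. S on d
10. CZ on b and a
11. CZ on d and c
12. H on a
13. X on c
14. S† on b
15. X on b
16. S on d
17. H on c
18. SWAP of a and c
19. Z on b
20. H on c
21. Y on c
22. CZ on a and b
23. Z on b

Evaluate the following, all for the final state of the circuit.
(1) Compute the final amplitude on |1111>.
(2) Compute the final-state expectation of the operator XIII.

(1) The amplitude on |1111> is -sqrt(2)*I/2.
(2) In the final state, XIII has expectation 1.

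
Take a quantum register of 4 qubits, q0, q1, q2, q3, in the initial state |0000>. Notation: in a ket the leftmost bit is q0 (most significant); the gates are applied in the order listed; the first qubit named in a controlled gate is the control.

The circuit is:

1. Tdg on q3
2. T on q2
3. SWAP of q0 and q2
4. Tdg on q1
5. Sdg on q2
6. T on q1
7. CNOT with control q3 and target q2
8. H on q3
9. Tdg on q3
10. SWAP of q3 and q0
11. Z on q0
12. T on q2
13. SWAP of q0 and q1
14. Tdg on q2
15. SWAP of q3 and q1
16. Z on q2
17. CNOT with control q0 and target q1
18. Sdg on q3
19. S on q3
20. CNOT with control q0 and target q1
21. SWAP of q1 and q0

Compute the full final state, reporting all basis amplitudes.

The resulting statevector has amplitude sqrt(2)/2 on |0000>, sqrt(2)*exp(3*I*pi/4)/2 on |0001>, and 0 on every other basis state. Key observation: the block from step 17 through step 20 cancels to the identity and can be dropped.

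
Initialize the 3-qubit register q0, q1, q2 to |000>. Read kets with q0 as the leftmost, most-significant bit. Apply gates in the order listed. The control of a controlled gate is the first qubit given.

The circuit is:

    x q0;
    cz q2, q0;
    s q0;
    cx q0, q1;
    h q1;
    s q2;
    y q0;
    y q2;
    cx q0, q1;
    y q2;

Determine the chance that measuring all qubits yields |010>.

A full measurement returns |010> with probability 1/2.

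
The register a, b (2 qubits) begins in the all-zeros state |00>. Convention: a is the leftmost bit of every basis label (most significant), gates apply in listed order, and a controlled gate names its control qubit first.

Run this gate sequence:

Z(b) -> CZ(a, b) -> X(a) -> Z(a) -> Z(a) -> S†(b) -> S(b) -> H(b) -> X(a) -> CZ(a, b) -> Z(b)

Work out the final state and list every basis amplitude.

The resulting statevector has amplitude sqrt(2)/2 on |00>, -sqrt(2)/2 on |01>, 0 on |10>, 0 on |11>.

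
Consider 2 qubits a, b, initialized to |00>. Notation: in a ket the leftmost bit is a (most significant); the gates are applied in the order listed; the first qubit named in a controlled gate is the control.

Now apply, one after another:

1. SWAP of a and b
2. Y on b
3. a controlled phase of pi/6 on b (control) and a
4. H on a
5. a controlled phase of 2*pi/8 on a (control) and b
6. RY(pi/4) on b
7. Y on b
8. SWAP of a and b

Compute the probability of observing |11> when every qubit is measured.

A full measurement returns |11> with probability 1/4 - sqrt(2)/8.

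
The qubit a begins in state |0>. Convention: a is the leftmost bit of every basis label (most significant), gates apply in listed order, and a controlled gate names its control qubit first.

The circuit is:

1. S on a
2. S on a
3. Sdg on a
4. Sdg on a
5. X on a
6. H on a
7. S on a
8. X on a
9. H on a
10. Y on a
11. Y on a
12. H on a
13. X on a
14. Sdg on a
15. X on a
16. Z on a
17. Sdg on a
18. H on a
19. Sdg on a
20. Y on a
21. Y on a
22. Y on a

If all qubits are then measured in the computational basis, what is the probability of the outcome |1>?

The probability of measuring |1> is 1/2.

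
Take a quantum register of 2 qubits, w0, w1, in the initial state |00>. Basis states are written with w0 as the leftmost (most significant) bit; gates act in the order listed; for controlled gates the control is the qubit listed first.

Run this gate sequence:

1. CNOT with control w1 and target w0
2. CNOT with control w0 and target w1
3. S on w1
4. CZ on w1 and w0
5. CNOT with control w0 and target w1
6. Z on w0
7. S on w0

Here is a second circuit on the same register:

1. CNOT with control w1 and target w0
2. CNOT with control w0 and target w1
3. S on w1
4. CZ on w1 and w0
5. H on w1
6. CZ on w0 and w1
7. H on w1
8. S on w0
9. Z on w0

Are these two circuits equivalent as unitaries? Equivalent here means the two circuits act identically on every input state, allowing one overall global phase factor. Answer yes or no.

Yes, they are equivalent — the unitaries differ by at most a global phase.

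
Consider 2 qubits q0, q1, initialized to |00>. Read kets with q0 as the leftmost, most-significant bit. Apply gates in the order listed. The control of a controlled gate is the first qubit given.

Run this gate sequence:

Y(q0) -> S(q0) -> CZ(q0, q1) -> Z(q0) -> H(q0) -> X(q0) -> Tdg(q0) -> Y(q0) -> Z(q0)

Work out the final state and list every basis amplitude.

The resulting statevector has amplitude -sqrt(2)*exp(I*pi/4)/2 on |00>, 0 on |01>, sqrt(2)*I/2 on |10>, 0 on |11>.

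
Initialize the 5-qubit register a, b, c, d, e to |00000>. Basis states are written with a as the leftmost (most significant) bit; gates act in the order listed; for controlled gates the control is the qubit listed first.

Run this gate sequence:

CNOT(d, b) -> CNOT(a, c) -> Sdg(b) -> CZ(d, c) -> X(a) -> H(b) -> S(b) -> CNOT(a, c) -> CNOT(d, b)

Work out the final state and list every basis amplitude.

After the circuit, the state carries amplitude sqrt(2)/2 on |10100>, sqrt(2)*I/2 on |11100>, and 0 on every other basis state.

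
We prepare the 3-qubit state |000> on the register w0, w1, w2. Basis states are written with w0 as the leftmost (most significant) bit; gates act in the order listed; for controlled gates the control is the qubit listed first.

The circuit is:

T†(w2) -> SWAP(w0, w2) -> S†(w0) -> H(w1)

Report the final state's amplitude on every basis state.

After the circuit, the state carries amplitude sqrt(2)/2 on |000>, sqrt(2)/2 on |010>, and 0 on every other basis state.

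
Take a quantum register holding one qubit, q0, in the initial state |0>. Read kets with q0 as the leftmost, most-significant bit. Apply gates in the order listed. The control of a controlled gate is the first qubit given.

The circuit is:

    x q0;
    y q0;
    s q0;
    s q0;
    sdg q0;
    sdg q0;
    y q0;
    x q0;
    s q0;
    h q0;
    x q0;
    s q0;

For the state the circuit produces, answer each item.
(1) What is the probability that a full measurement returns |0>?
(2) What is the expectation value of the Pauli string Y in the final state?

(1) Outcome |0> occurs with probability 1/2.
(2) The observable Y averages to 1.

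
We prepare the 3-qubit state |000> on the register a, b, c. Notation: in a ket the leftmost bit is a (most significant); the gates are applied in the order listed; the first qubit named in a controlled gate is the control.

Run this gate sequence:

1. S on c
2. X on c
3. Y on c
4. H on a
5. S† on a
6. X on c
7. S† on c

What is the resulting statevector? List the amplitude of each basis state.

The final amplitudes are -sqrt(2)/2 on |001>, sqrt(2)*I/2 on |101>, and 0 on every other basis state.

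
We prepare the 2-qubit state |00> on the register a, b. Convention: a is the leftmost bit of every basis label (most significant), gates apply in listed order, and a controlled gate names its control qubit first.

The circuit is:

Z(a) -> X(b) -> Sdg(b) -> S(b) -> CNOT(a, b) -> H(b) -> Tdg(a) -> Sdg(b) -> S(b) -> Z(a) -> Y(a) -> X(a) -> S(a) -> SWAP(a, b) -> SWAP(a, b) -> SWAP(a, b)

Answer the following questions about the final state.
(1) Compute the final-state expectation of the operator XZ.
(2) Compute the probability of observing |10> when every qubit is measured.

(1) The expectation value of XZ is -1. Key observation: gates 14-15 undo each other exactly, leaving only the rest of the circuit to track.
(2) A full measurement returns |10> with probability 1/2.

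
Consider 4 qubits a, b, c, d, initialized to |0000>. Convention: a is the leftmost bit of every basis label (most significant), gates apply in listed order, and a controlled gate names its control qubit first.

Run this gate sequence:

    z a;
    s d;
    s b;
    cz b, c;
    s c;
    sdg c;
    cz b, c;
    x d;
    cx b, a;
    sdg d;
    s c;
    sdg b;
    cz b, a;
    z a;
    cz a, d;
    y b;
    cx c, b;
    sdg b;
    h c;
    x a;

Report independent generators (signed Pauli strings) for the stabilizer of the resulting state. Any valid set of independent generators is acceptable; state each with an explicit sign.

One valid set of independent stabilizer generators is +IIXI, -ZIII, -IZII, -IIIZ (any independent generating set of the same group is equally correct).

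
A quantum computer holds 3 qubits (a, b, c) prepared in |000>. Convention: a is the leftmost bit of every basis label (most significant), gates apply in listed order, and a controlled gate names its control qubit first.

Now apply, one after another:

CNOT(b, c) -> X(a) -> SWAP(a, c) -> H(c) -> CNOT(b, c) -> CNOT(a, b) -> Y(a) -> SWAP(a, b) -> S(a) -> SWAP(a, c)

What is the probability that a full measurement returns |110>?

A full measurement returns |110> with probability 1/2.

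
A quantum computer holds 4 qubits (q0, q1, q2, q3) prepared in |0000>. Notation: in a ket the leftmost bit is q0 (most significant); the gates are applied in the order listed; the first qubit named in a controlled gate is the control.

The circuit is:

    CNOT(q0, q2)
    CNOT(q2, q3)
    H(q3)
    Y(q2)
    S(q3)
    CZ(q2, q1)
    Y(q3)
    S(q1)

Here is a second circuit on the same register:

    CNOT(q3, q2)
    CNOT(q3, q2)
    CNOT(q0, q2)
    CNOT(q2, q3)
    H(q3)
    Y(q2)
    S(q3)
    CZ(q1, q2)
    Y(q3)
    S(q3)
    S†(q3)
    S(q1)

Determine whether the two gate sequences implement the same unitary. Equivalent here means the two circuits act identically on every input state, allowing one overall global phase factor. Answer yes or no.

Yes: on every input state the two circuits agree up to one overall phase factor.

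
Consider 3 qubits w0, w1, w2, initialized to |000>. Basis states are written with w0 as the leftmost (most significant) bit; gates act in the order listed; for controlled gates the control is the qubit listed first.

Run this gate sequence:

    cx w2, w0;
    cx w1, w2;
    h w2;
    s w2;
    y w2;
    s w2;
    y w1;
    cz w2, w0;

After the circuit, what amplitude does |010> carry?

The final state's coefficient on |010> equals sqrt(2)*I/2.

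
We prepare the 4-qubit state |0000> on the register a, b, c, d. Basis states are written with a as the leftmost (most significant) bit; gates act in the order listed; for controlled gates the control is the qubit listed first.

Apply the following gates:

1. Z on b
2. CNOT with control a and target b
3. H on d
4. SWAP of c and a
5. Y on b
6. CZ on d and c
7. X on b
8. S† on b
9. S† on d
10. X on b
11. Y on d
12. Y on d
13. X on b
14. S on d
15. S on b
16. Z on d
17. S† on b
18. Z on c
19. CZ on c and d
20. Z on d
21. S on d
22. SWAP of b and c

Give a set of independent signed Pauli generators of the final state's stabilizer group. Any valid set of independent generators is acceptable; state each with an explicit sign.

One valid set of independent stabilizer generators is +IIIY, +ZIII, +IZII, +IIZI (any independent generating set of the same group is equally correct).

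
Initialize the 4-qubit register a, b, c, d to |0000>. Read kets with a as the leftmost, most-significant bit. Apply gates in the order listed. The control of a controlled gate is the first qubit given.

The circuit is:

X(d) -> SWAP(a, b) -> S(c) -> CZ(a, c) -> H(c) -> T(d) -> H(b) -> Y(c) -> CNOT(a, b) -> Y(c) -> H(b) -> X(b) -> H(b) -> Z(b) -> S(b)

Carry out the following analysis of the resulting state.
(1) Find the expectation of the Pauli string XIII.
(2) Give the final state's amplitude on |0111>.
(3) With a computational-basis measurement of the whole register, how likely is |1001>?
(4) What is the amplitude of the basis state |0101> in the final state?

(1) In the final state, XIII has expectation 0. Key observation: gates 11-14 undo each other exactly, leaving only the rest of the circuit to track.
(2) |0111> carries amplitude exp(3*I*pi/4)/2 in the final state.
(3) Outcome |1001> occurs with probability 0.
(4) The final state's coefficient on |0101> equals exp(3*I*pi/4)/2.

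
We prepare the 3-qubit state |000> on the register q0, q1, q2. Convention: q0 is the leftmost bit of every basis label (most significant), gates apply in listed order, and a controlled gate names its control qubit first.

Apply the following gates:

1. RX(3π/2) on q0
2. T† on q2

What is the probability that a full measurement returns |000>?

Outcome |000> occurs with probability 1/2.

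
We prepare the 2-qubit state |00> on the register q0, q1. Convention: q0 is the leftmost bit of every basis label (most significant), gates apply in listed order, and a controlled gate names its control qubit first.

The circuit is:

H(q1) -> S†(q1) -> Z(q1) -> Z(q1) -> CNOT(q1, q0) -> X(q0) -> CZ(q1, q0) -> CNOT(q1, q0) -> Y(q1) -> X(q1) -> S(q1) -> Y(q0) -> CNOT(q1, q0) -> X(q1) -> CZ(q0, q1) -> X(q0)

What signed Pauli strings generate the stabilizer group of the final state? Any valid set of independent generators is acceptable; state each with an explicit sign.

The final state is stabilized by the group generated by -XX, +ZZ; other independent generating sets are equally valid.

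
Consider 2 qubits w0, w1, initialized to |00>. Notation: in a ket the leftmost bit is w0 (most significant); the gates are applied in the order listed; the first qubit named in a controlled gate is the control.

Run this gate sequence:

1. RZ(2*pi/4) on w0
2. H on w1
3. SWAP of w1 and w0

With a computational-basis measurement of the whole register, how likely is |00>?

The probability of measuring |00> is 1/2.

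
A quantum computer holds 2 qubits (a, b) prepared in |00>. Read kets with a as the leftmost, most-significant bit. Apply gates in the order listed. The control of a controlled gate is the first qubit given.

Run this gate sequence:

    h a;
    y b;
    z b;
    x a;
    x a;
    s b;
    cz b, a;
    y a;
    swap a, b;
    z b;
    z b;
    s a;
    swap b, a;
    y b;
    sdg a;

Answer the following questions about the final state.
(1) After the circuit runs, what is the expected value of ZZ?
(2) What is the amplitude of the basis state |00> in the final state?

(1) In the final state, ZZ has expectation 0. Key observation: steps 4-5 multiply out to the identity, so the circuit reduces to the remaining gates.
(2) |00> carries amplitude sqrt(2)*I/2 in the final state.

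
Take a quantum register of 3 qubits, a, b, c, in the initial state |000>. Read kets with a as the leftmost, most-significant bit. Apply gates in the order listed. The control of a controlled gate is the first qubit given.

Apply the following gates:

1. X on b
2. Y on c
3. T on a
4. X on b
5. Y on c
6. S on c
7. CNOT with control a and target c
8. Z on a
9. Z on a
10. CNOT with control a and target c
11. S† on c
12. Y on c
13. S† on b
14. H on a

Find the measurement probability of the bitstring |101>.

A full measurement returns |101> with probability 1/2. Key observation: the block from step 5 through step 12 cancels to the identity and can be dropped.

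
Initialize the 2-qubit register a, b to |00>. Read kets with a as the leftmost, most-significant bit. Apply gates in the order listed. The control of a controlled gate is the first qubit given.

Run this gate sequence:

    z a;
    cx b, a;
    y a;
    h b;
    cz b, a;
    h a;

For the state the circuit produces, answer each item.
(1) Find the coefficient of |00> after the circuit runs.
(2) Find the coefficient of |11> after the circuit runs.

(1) |00> carries amplitude I/2 in the final state.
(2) The final state's coefficient on |11> equals I/2.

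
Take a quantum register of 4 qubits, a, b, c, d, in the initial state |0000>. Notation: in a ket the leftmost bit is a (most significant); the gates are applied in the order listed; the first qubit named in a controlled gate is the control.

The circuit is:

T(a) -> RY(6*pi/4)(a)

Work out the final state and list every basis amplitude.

After the circuit, the state carries amplitude -sqrt(2)/2 on |0000>, sqrt(2)/2 on |1000>, and 0 on every other basis state.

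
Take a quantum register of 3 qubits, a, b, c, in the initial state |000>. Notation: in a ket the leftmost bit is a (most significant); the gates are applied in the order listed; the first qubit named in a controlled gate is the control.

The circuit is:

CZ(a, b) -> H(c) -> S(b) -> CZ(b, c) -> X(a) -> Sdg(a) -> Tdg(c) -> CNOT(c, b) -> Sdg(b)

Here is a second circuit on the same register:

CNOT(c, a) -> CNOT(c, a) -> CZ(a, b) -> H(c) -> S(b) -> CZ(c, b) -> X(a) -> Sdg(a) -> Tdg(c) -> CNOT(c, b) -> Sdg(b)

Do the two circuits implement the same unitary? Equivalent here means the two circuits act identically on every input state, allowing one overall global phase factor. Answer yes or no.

Yes, they are equivalent — the unitaries differ by at most a global phase.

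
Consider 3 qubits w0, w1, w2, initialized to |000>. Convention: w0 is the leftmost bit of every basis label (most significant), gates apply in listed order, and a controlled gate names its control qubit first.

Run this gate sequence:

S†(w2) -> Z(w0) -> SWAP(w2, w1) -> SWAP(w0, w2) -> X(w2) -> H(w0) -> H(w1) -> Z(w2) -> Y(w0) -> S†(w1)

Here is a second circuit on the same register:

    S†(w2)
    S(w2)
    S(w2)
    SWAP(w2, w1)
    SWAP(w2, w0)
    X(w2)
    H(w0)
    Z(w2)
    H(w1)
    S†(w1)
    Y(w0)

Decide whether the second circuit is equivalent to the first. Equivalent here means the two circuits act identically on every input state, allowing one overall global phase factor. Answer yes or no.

No, they are not equivalent — no single phase factor reconciles the two unitaries.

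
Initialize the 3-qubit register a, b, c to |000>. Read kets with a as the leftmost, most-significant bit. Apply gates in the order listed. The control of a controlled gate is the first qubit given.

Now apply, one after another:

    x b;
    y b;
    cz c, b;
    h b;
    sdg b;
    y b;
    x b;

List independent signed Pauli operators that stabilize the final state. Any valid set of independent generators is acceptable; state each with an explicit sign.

The final state is stabilized by the group generated by +IYI, +ZII, +IIZ; other independent generating sets are equally valid.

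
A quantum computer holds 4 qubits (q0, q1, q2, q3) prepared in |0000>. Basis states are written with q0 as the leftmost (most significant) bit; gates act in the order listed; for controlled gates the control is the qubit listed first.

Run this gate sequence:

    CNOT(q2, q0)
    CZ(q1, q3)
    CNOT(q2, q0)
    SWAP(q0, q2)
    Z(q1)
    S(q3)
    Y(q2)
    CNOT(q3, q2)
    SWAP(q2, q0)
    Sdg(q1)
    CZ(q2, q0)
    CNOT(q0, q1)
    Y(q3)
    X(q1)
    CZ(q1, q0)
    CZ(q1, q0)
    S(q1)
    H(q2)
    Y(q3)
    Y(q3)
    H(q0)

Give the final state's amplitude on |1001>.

The amplitude on |1001> is 1/2.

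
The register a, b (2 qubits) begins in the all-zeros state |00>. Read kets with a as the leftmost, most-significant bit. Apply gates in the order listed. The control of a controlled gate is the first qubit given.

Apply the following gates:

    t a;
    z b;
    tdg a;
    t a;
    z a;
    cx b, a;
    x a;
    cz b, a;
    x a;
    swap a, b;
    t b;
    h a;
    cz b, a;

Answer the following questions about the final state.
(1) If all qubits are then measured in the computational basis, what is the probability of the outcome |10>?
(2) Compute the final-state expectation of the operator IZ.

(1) Outcome |10> occurs with probability 1/2.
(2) In the final state, IZ has expectation 1.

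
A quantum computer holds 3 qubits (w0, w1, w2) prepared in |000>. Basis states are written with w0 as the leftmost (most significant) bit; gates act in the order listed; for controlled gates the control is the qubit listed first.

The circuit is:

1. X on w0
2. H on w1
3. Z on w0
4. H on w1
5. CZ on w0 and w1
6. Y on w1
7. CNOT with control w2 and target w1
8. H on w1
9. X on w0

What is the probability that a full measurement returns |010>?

Outcome |010> occurs with probability 1/2.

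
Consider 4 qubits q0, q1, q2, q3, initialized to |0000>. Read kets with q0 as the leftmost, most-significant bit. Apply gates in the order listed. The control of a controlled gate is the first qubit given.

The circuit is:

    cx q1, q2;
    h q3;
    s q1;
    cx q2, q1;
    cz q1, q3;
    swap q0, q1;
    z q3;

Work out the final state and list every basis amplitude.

The resulting statevector has amplitude sqrt(2)/2 on |0000>, -sqrt(2)/2 on |0001>, and 0 on every other basis state.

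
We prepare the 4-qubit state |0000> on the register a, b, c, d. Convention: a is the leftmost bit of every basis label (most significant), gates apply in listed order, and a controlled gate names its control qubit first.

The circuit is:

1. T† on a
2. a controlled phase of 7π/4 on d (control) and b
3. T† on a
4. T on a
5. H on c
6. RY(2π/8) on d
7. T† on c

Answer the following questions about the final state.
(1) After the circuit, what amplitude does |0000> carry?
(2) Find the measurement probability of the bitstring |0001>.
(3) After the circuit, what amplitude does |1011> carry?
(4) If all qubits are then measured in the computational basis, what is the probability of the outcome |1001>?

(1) The final state's coefficient on |0000> equals sqrt(2*sqrt(2) + 4)/4.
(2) A full measurement returns |0001> with probability 1/4 - sqrt(2)/8.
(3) The amplitude on |1011> is 0.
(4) The probability of measuring |1001> is 0.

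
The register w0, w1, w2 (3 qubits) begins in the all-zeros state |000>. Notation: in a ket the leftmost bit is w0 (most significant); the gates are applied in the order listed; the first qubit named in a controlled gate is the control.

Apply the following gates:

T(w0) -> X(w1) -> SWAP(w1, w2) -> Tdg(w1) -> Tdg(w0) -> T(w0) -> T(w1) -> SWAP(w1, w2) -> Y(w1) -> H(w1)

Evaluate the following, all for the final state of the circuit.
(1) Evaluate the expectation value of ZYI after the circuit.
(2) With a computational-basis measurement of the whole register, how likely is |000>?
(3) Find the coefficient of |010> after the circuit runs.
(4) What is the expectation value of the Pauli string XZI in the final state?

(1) In the final state, ZYI has expectation 0. Key observation: the block from step 3 through step 8 cancels to the identity and can be dropped.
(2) Outcome |000> occurs with probability 1/2.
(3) The amplitude on |010> is -sqrt(2)*I/2.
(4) The expectation value of XZI is 0.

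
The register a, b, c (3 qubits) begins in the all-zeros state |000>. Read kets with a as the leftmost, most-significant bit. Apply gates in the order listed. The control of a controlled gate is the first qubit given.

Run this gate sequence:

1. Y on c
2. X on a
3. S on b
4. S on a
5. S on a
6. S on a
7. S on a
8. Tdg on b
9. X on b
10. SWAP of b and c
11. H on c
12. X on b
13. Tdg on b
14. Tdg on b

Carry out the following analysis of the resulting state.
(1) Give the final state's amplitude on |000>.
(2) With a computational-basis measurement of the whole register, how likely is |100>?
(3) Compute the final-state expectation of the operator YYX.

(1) The final state's coefficient on |000> equals 0. Key observation: gates 4-7 undo each other exactly, leaving only the rest of the circuit to track.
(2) Outcome |100> occurs with probability 1/2.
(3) The expectation value of YYX is 0.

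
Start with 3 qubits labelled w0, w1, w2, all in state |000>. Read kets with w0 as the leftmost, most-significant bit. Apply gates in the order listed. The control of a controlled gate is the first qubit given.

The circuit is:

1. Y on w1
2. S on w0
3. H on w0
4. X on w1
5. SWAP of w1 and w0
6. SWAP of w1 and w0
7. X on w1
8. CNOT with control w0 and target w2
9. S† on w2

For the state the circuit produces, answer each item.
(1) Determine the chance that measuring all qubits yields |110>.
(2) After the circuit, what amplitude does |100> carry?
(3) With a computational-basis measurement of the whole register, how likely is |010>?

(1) The probability of measuring |110> is 0.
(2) The final state's coefficient on |100> equals 0.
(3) A full measurement returns |010> with probability 1/2.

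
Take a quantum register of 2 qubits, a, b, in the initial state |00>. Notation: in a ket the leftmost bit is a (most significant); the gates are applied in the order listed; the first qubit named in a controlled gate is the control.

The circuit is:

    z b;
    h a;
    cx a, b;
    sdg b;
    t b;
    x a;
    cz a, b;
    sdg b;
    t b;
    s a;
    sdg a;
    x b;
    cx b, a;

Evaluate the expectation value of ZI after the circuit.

The expectation value of ZI is 1.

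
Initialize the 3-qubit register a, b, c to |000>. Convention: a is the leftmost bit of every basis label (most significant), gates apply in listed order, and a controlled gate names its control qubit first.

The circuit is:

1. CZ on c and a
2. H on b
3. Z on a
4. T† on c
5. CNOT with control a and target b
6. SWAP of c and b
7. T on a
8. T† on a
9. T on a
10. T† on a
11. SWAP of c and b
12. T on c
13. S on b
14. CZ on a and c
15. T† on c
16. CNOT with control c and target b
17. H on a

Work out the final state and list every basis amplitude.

After the circuit, the state carries amplitude 1/2 on |000>, 0 on |001>, I/2 on |010>, 0 on |011>, 1/2 on |100>, 0 on |101>, I/2 on |110>, 0 on |111>. Key observation: gates 6-11 undo each other exactly, leaving only the rest of the circuit to track.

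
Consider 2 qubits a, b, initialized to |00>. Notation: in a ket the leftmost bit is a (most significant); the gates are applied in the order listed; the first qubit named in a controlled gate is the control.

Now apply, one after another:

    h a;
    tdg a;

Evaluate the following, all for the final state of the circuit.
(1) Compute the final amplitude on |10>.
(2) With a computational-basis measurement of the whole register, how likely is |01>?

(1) The final state's coefficient on |10> equals -sqrt(2)*exp(3*I*pi/4)/2.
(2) A full measurement returns |01> with probability 0.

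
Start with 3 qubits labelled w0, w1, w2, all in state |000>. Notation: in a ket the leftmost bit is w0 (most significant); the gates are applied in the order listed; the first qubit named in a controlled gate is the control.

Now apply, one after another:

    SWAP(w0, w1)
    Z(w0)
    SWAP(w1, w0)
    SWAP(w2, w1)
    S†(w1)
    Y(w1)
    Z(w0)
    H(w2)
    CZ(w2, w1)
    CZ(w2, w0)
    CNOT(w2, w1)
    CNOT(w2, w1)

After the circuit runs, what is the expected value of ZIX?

The observable ZIX averages to -1.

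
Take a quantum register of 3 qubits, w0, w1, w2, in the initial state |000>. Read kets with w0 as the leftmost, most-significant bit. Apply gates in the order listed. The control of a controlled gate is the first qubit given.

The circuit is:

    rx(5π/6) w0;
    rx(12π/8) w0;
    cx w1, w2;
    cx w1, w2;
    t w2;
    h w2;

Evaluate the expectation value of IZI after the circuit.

The expectation value of IZI is 1. Key observation: the block from step 3 through step 4 cancels to the identity and can be dropped.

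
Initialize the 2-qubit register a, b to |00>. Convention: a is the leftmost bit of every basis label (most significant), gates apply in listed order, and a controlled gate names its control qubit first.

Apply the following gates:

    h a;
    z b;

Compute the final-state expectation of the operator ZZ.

In the final state, ZZ has expectation 0.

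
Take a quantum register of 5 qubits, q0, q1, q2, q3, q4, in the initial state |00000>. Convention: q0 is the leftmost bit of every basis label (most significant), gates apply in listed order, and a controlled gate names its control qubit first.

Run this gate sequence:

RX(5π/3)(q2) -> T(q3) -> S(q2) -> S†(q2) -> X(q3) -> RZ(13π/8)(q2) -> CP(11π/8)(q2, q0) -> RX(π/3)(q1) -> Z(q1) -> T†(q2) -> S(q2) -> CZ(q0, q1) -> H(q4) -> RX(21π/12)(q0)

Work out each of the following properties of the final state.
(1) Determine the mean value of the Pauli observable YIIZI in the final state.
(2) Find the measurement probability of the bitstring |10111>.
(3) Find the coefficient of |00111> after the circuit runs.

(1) In the final state, YIIZI has expectation -sqrt(2)/2. Key observation: steps 3-4 multiply out to the identity, so the circuit reduces to the remaining gates.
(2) Outcome |10111> occurs with probability 3/64 - 3*sqrt(2)/128.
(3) The amplitude on |00111> is -sqrt(6*sqrt(2) + 12)*exp(9*I*pi/16)/16.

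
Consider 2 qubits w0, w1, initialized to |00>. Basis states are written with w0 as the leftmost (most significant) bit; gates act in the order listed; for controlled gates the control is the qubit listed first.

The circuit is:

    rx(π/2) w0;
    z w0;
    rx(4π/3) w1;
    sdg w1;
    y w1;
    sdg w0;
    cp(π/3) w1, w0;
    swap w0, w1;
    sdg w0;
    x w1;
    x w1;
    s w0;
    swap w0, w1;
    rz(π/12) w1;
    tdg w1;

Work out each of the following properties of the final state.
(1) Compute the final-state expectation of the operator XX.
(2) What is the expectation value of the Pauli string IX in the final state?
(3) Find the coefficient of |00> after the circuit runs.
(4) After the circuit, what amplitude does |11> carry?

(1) In the final state, XX has expectation -3/4. Key observation: gates 8-13 undo each other exactly, leaving only the rest of the circuit to track.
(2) The expectation value of IX is -3/4.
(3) The final state's coefficient on |00> equals sqrt(6)*exp(11*I*pi/24)/4.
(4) |11> carries amplitude -sqrt(2)*exp(5*I*pi/8)/4 in the final state.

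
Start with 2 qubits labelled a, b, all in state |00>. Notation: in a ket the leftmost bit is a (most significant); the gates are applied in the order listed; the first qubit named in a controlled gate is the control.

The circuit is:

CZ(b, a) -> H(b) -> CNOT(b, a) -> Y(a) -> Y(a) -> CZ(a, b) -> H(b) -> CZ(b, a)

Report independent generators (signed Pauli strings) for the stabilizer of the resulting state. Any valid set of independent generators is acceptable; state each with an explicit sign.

The final state is stabilized by the group generated by -XI, +IX; other independent generating sets are equally valid.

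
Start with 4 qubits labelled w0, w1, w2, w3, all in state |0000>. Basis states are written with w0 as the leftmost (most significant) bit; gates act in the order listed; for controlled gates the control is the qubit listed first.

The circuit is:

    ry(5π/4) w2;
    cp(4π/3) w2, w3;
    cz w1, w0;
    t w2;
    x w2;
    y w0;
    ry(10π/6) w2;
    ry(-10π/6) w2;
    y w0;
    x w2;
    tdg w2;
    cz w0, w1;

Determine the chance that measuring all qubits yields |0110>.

A full measurement returns |0110> with probability 0. Key observation: the block from step 4 through step 11 cancels to the identity and can be dropped.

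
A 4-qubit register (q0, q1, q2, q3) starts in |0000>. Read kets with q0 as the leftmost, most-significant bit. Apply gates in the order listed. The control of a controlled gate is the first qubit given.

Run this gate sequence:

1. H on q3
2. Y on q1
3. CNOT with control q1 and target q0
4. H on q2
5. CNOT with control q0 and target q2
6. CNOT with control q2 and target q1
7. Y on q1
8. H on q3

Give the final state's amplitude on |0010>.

The final state's coefficient on |0010> equals 0.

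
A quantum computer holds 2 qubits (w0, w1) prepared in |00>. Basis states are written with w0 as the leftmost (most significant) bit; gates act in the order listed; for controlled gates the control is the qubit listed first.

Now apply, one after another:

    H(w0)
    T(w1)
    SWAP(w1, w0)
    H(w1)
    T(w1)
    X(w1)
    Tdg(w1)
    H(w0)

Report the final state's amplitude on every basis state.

The final amplitudes are 0 on |00>, -sqrt(2)*exp(3*I*pi/4)/2 on |01>, 0 on |10>, -sqrt(2)*exp(3*I*pi/4)/2 on |11>.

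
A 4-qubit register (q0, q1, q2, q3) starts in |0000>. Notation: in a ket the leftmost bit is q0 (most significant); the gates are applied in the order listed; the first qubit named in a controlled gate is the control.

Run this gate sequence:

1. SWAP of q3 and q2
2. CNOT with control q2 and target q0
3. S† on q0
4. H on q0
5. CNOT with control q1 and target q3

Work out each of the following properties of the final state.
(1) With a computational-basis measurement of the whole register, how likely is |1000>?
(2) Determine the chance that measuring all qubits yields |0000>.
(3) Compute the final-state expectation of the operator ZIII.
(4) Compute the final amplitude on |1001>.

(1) The probability of measuring |1000> is 1/2.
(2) A full measurement returns |0000> with probability 1/2.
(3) The observable ZIII averages to 0.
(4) |1001> carries amplitude 0 in the final state.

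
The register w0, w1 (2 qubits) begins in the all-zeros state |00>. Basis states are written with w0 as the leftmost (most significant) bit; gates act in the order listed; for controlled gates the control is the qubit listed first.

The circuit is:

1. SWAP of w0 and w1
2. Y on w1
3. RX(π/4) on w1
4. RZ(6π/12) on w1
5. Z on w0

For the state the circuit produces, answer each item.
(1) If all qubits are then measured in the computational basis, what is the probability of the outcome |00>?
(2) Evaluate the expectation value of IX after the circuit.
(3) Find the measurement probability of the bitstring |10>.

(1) Outcome |00> occurs with probability 1/2 - sqrt(2)/4.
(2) The observable IX averages to -sqrt(2)/2.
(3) A full measurement returns |10> with probability 0.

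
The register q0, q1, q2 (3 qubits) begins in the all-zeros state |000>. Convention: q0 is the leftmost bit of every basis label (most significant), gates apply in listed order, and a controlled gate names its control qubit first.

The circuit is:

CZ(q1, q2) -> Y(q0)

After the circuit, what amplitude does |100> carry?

The amplitude on |100> is I.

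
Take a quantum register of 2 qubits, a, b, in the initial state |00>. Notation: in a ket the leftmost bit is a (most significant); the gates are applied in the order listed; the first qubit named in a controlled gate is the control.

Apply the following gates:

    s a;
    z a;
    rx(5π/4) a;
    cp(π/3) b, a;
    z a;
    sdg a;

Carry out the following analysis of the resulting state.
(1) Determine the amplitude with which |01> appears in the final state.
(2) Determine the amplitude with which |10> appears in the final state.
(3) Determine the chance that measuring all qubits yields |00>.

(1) The final state's coefficient on |01> equals 0.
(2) |10> carries amplitude sqrt(sqrt(2) + 2)/2 in the final state.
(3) Outcome |00> occurs with probability 1/2 - sqrt(2)/4.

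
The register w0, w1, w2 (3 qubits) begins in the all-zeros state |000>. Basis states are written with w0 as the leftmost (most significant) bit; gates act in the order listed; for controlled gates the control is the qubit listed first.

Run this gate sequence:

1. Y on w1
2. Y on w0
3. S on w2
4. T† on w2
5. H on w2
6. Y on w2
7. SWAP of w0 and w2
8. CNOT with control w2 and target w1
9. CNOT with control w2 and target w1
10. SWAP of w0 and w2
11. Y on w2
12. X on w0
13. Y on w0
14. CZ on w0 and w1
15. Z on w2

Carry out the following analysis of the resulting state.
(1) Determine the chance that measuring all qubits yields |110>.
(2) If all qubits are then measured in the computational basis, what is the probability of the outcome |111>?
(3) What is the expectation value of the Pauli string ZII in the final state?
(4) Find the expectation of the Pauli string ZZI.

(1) A full measurement returns |110> with probability 1/2. Key observation: the block from step 6 through step 11 cancels to the identity and can be dropped.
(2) The probability of measuring |111> is 1/2.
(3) The observable ZII averages to -1.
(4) The expectation value of ZZI is 1.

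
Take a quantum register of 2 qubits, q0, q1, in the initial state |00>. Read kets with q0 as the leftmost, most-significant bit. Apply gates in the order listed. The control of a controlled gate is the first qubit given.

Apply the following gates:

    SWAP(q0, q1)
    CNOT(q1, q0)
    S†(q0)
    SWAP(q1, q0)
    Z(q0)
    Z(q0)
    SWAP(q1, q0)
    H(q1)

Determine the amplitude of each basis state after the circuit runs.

The resulting statevector has amplitude sqrt(2)/2 on |00>, sqrt(2)/2 on |01>, 0 on |10>, 0 on |11>. Key observation: gates 4-7 undo each other exactly, leaving only the rest of the circuit to track.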